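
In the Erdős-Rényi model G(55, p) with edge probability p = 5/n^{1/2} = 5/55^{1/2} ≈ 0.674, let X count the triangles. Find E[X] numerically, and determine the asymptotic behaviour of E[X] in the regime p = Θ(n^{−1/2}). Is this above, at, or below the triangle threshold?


Number of potential triangles: C(55, 3) = 26235.
Each occurs with probability p³ ≈ (0.674)³ ≈ 3.06454e-01.
By linearity: E[X] = C(55, 3)·p³ ≈ 26235 · 3.06454e-01 ≈ 8039.833.
Since α = 1/2 < 1, p = c/n^{1/2} ≫ 1/n is above the triangle threshold p ~ 1/n. Asymptotically E[X] ~ (c³/6)·n^{3(1−α)} = (5³/6)·n^{1.5} → ∞; triangles are abundant w.h.p.

E[X] ≈ 8039.833; in regime p = Θ(1/n^{1/2}) E[X] diverges (above the triangle threshold p ~ 1/n).


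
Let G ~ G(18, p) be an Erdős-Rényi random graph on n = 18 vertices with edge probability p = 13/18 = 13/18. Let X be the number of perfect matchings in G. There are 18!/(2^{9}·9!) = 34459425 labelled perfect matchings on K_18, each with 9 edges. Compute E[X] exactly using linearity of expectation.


K_18 has 18!/(2^{9}·9!) = 34459425 labelled perfect matchings.
For each such perfect matching H, let X_H = 1 if all 9 edges of H are present in G. Then P[X_H = 1] = p^{9} = (13/18)^{9} = 10604499373/198359290368.
By linearity: E[X] = Σ_H E[X_H] = 34459425 · p^{9} = 34459425 · 10604499373/198359290368 = 4511419145758525/2448880128.
Numerically: E[X] ≈ 1.842e+06.

E[X] = 34459425 · (13/18)^{9} = 4511419145758525/2448880128 ≈ 1.842e+06.


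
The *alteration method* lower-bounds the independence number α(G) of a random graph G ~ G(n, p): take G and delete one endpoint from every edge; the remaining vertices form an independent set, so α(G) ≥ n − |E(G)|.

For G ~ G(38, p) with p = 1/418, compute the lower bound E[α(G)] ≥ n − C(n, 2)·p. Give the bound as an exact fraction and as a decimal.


E[|E(G)|] = C(38, 2)·p = 703 · (1/418) = 37/22.
E[α(G)] ≥ n − E[|E(G)|] = 38 − 37/22 = 799/22.
Numerically: ≈ 36.318.
(This is only a lower bound; the true E[α(G)] may be larger.)

E[α(G)] ≥ 799/22 ≈ 36.318.


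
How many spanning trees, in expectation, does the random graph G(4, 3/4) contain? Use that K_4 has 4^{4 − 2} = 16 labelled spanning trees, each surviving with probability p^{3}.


K_4 has 4^{4 − 2} = 16 labelled spanning trees.
For each such spanning tree H, let X_H = 1 if all 3 edges of H are present in G. Then P[X_H = 1] = p^{3} = (3/4)^{3} = 27/64.
By linearity of expectation: E[X] = Σ_H E[X_H] = 16 · p^{3} = 16 · 27/64 = 27/4.
Numerically: E[X] ≈ 6.75.

E[X] = 16 · (3/4)^{3} = 27/4 ≈ 6.75.


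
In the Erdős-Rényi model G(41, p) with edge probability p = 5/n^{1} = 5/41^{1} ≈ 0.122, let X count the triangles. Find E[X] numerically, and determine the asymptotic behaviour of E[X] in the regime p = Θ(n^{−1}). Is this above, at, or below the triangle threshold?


Number of potential triangles: C(41, 3) = 10660.
Each occurs with probability p³ ≈ (0.122)³ ≈ 1.81367e-03.
By linearity: E[X] = C(41, 3)·p³ ≈ 10660 · 1.81367e-03 ≈ 19.334.
Here α = 1, so p = 5/n is exactly at the triangle threshold p ~ 1/n. Asymptotically E[X] → c³/6 = 5³/6 = 125/6 ≈ 20.833, a bounded constant. In this regime the triangle count is asymptotically Poisson(c³/6).

E[X] ≈ 19.334; in regime p = Θ(1/n^{1}) E[X] stays bounded (at the triangle threshold p ~ 1/n).


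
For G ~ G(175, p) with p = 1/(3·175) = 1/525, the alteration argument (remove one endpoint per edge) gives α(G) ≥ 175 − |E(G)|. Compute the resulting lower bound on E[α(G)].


E[|E(G)|] = C(175, 2)·p = 15225 · (1/525) = 29.
E[α(G)] ≥ n − E[|E(G)|] = 175 − 29 = 146.
Numerically: ≈ 146.000000.
(This is only a lower bound; the true E[α(G)] may be larger.)

E[α(G)] ≥ 146 ≈ 146.000000.


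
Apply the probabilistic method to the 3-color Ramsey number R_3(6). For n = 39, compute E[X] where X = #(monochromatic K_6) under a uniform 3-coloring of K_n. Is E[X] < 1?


E[X] = C(39, 6) · 3^{1 − 15} = 3262623 · 3^{−14} = 3262623/4782969.
As a reduced fraction: E[X] = 1087541/1594323 ≈ 0.682.
Is E[X] < 1? YES.
Since E[X] < 1, there exists a 3-coloring of K_{39} with no monochromatic K_6; hence R_3(6) > 39.

E[X] = 1087541/1594323 ≈ 0.682; E[X] < 1, so R_3(6) > 39.


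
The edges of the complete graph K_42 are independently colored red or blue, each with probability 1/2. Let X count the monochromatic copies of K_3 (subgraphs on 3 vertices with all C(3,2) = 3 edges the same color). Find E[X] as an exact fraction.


Let X = Σ_S X_S over the C(42, 3) = 11480 subsets S of size 3, where X_S = 1 if the K_3 on S is monochromatic.
For a fixed S, the K_3 on S has C(3, 2) = 3 edges. P[all 3 edges red] = (1/2)^3, and likewise for blue, so P[monochromatic] = 2·(1/2)^3 = 2^{1 − 3} = 1/4.
By linearity: E[X] = C(42, 3) · 2^{1 − 3} = 11480 · 1/4 = 2870.
Numerically: E[X] ≈ 2870.00000.

E[X] = C(42,3)·2^(1−C(3,2)) = 2870 ≈ 2870.00000.


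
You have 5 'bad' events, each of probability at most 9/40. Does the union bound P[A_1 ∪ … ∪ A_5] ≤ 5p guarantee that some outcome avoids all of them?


Union bound: P[∪_{i=1}^{5} A_i] ≤ Σ_i P[A_i] ≤ 5·p = 5·(9/40) = 9/8.
Numerically: 9/8 ≈ 1.12500.
Is 9/8 < 1? NO.
Since the bound 9/8 is ≥ 1, the union bound is uninformative here; it does NOT by itself certify existence.

5·p = 9/8 ≈ 1.12500; existence NOT certified by the union bound.


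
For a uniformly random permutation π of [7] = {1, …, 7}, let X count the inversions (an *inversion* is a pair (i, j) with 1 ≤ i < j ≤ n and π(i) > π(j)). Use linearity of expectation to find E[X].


Write X = Σ X_I over the C(7, 2) = 21 pairs i < j, with X_I the indicator of one inversion.
There are 21 indicators.
For each fixed pair i < j, the values π(i) and π(j) are two distinct elements of {1, …, 7} in uniformly random order; by symmetry P[π(i) > π(j)] = 1/2.
By linearity: E[X] = 21 · (1/2) = C(7, 2) · (1/2) = 21/2 = 21/2 ≈ 10.500000.

E[X] = 21/2 = 10.500000.


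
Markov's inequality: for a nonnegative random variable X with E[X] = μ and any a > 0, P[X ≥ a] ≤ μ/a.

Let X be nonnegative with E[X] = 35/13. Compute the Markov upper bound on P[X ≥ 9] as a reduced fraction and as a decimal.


μ = E[X] = 35/13, a = 9.
Markov: P[X ≥ 9] ≤ μ/a = (35/13)/9 = 35/117.
Numerically: ≈ 0.29915.
(Since a = 9 > μ = 2.69231, the bound 35/117 is < 1 and informative.)

P[X ≥ 9] ≤ 35/117 ≈ 0.29915.


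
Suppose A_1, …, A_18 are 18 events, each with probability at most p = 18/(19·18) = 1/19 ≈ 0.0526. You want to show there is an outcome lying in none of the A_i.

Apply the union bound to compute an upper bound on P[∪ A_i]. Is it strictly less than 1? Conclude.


Union bound: P[∪_{i=1}^{18} A_i] ≤ Σ_i P[A_i] ≤ 18·p = 18·(1/19) = 18/19.
Numerically: 18/19 ≈ 0.9474.
Is 18/19 < 1? YES.
Since P[∪ A_i] ≤ 18/19 < 1, the complement has P[∩ A_i^c] ≥ 1 − 18/19 = 1/19 > 0, so some outcome avoids every A_i.

18·p = 18/19 ≈ 0.9474; existence CERTIFIED by the union bound.


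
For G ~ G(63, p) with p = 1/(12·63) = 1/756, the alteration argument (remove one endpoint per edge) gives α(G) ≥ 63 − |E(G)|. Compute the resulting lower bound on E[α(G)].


E[|E(G)|] = C(63, 2)·p = 1953 · (1/756) = 31/12.
E[α(G)] ≥ n − E[|E(G)|] = 63 − 31/12 = 725/12.
Numerically: ≈ 60.417.
(This is only a lower bound; the true E[α(G)] may be larger.)

E[α(G)] ≥ 725/12 ≈ 60.417.


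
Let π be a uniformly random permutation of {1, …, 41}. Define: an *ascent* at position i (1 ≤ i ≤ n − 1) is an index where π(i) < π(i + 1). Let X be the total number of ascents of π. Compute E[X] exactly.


Write X = Σ X_I over i = 1, …, 40, with X_I the indicator of one ascent.
There are 40 indicators.
For each fixed i, the pair (π(i), π(i+1)) is a uniformly random ordered pair of distinct values from {1, …, 41}; by symmetry P[π(i) < π(i+1)] = 1/2.
By linearity: E[X] = 40 · (1/2) = (41 − 1) · (1/2) = 20 ≈ 20.0000.

E[X] = 20 = 20.0000.


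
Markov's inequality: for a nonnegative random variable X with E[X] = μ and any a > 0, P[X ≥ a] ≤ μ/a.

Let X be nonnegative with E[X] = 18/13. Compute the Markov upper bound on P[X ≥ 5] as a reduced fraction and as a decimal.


μ = E[X] = 18/13, a = 5.
Markov: P[X ≥ 5] ≤ μ/a = (18/13)/5 = 18/65.
Numerically: ≈ 0.276923.
(Since a = 5 > μ = 1.384615, the bound 18/65 is < 1 and informative.)

P[X ≥ 5] ≤ 18/65 ≈ 0.276923.


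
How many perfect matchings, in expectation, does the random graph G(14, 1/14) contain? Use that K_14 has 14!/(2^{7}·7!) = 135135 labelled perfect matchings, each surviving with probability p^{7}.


K_14 has 14!/(2^{7}·7!) = 135135 labelled perfect matchings.
For each such perfect matching H, let X_H = 1 if all 7 edges of H are present in G. Then P[X_H = 1] = p^{7} = (1/14)^{7} = 1/105413504.
Summing the indicators: E[X] = Σ_H E[X_H] = 135135 · p^{7} = 135135 · 1/105413504 = 19305/15059072.
Numerically: E[X] ≈ 0.001282.

E[X] = 135135 · (1/14)^{7} = 19305/15059072 ≈ 0.001282.


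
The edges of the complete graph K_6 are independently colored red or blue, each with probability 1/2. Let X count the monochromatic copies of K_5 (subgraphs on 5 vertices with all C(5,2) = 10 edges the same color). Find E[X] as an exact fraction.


Let X = Σ_S X_S over the C(6, 5) = 6 subsets S of size 5, where X_S = 1 if the K_5 on S is monochromatic.
For a fixed S, the K_5 on S has C(5, 2) = 10 edges. P[all 10 edges red] = (1/2)^10, and likewise for blue, so P[monochromatic] = 2·(1/2)^10 = 2^{1 − 10} = 1/512.
By linearity of expectation: E[X] = C(6, 5) · 2^{1 − 10} = 6 · 1/512 = 3/256.
Numerically: E[X] ≈ 0.0117.

E[X] = C(6,5)·2^(1−C(5,2)) = 3/256 ≈ 0.0117.


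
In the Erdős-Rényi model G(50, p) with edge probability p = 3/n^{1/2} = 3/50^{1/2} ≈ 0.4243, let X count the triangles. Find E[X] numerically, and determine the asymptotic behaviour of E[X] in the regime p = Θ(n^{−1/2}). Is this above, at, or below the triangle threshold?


Number of potential triangles: C(50, 3) = 19600.
Each occurs with probability p³ ≈ (0.4243)³ ≈ 7.636753e-02.
By linearity: E[X] = C(50, 3)·p³ ≈ 19600 · 7.636753e-02 ≈ 1496.8036.
Since α = 1/2 < 1, p = c/n^{1/2} ≫ 1/n is above the triangle threshold p ~ 1/n. Asymptotically E[X] ~ (c³/6)·n^{3(1−α)} = (3³/6)·n^{1.5} → ∞; triangles are abundant w.h.p.

E[X] ≈ 1496.8036; in regime p = Θ(1/n^{1/2}) E[X] diverges (above the triangle threshold p ~ 1/n).


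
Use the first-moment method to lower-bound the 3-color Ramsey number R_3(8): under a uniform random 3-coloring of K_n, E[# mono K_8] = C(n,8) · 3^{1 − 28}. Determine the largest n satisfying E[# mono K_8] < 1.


We need C(n, 8) · 3^{1 − 28} < 1, i.e. C(n, 8) < 3^{28 − 1} = 7625597484987.
Check values of n near the boundary:
  n = 154: C(154, 8) = 6521818990995; 6521818990995 < 7625597484987? YES
  n = 155: C(155, 8) = 6876747915675; 6876747915675 < 7625597484987? YES
  n = 156: C(156, 8) = 7248464019225; 7248464019225 < 7625597484987? YES
  n = 157: C(157, 8) = 7637643295425; 7637643295425 < 7625597484987? NO
The largest n with C(n, 8) < 7625597484987 is n = 156 (where E[X] = 805384891025/847288609443 ≈ 0.951). Hence R_3(8) > 156, i.e. R_3(8) ≥ 157.

Largest n = 156; hence R_3(8) > 156.


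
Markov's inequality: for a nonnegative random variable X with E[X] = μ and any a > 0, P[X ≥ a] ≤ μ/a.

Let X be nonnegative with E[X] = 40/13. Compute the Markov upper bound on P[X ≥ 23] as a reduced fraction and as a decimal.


μ = E[X] = 40/13, a = 23.
Markov: P[X ≥ 23] ≤ μ/a = (40/13)/23 = 40/299.
Numerically: ≈ 0.13378.
(Since a = 23 > μ = 3.07692, the bound 40/299 is < 1 and informative.)

P[X ≥ 23] ≤ 40/299 ≈ 0.13378.


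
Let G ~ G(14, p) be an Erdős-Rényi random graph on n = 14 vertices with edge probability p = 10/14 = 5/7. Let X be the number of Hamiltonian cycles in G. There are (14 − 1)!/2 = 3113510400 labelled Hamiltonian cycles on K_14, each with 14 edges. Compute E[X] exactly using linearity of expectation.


K_14 has (14 − 1)!/2 = 3113510400 labelled Hamiltonian cycles.
For each such Hamiltonian cycle H, let X_H = 1 if all 14 edges of H are present in G. Then P[X_H = 1] = p^{14} = (5/7)^{14} = 6103515625/678223072849.
By linearity: E[X] = Σ_H E[X_H] = 3113510400 · p^{14} = 3113510400 · 6103515625/678223072849 = 2714765625000000000/96889010407.
Numerically: E[X] ≈ 2.802e+07.

E[X] = 3113510400 · (5/7)^{14} = 2714765625000000000/96889010407 ≈ 2.802e+07.


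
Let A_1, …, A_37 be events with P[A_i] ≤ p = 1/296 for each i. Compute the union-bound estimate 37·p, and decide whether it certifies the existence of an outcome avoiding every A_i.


Union bound: P[∪_{i=1}^{37} A_i] ≤ Σ_i P[A_i] ≤ 37·p = 37·(1/296) = 1/8.
Numerically: 1/8 ≈ 0.1250000.
Is 1/8 < 1? YES.
Since P[∪ A_i] ≤ 1/8 < 1, the complement has P[∩ A_i^c] ≥ 1 − 1/8 = 7/8 > 0, so some outcome avoids every A_i.

37·p = 1/8 ≈ 0.1250000; existence CERTIFIED by the union bound.


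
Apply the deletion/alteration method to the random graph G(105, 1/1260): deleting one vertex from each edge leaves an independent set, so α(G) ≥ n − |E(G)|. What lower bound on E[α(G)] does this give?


E[|E(G)|] = C(105, 2)·p = 5460 · (1/1260) = 13/3.
E[α(G)] ≥ n − E[|E(G)|] = 105 − 13/3 = 302/3.
Numerically: ≈ 100.66667.
(This is only a lower bound; the true E[α(G)] may be larger.)

E[α(G)] ≥ 302/3 ≈ 100.66667.


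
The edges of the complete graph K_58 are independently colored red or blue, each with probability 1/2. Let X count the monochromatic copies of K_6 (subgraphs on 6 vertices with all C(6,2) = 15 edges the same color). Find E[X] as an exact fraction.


Let X = Σ_S X_S over the C(58, 6) = 40475358 subsets S of size 6, where X_S = 1 if the K_6 on S is monochromatic.
For a fixed S, the K_6 on S has C(6, 2) = 15 edges. P[all 15 edges red] = (1/2)^15, and likewise for blue, so P[monochromatic] = 2·(1/2)^15 = 2^{1 − 15} = 1/16384.
By linearity of expectation: E[X] = C(58, 6) · 2^{1 − 15} = 40475358 · 1/16384 = 20237679/8192.
Numerically: E[X] ≈ 2470.4198.

E[X] = C(58,6)·2^(1−C(6,2)) = 20237679/8192 ≈ 2470.4198.


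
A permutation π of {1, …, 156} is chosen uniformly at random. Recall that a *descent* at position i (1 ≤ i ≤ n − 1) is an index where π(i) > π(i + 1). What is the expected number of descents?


Write X = Σ X_I over i = 1, …, 155, with X_I the indicator of one descent.
There are 155 indicators.
For each fixed i, the pair (π(i), π(i+1)) is a uniformly random ordered pair of distinct values from {1, …, 156}; by symmetry P[π(i) > π(i+1)] = 1/2.
By linearity: E[X] = 155 · (1/2) = (156 − 1) · (1/2) = 155/2 ≈ 77.50000.

E[X] = 155/2 = 77.50000.


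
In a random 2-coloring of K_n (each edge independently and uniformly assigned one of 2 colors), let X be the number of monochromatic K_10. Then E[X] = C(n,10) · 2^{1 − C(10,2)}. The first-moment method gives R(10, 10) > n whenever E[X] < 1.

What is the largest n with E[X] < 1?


We need C(n, 10) · 2^{1 − 45} < 1, i.e. C(n, 10) < 2^{45 − 1} = 17592186044416.
Check values of n near the boundary:
  n = 97: C(97, 10) = 12576469727536; 12576469727536 < 17592186044416? YES
  n = 98: C(98, 10) = 14005614014756; 14005614014756 < 17592186044416? YES
  n = 99: C(99, 10) = 15579278510796; 15579278510796 < 17592186044416? YES
  n = 100: C(100, 10) = 17310309456440; 17310309456440 < 17592186044416? YES
  n = 101: C(101, 10) = 19212541264840; 19212541264840 < 17592186044416? NO
  n = 102: C(102, 10) = 21300860967540; 21300860967540 < 17592186044416? NO
  n = 103: C(103, 10) = 23591276125340; 23591276125340 < 17592186044416? NO
The largest n with C(n, 10) < 17592186044416 is n = 100 (where E[X] = 2163788682055/2199023255552 ≈ 0.984). Hence R(10, 10) > 100, i.e. R(10, 10) ≥ 101.

Largest n = 100; hence R(10, 10) > 100.


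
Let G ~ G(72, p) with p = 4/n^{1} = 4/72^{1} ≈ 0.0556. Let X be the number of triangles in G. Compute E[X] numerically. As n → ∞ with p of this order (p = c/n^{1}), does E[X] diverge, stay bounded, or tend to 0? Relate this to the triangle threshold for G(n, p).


Number of potential triangles: C(72, 3) = 59640.
Each occurs with probability p³ ≈ (0.0556)³ ≈ 1.71468e-04.
By linearity: E[X] = C(72, 3)·p³ ≈ 59640 · 1.71468e-04 ≈ 10.226.
Here α = 1, so p = 4/n is exactly at the triangle threshold p ~ 1/n. Asymptotically E[X] → c³/6 = 4³/6 = 32/3 ≈ 10.667, a bounded constant. In this regime the triangle count is asymptotically Poisson(c³/6).

E[X] ≈ 10.226; in regime p = Θ(1/n^{1}) E[X] stays bounded (at the triangle threshold p ~ 1/n).


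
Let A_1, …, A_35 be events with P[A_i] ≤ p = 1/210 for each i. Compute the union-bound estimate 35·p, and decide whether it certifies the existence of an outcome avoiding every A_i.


Union bound: P[∪_{i=1}^{35} A_i] ≤ Σ_i P[A_i] ≤ 35·p = 35·(1/210) = 1/6.
Numerically: 1/6 ≈ 0.1666667.
Is 1/6 < 1? YES.
Since P[∪ A_i] ≤ 1/6 < 1, the complement has P[∩ A_i^c] ≥ 1 − 1/6 = 5/6 > 0, so some outcome avoids every A_i.

35·p = 1/6 ≈ 0.1666667; existence CERTIFIED by the union bound.


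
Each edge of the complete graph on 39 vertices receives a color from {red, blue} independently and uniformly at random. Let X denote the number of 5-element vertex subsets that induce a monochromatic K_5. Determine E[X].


Let X = Σ_S X_S over the C(39, 5) = 575757 subsets S of size 5, where X_S = 1 if the K_5 on S is monochromatic.
For a fixed S, the K_5 on S has C(5, 2) = 10 edges. P[all 10 edges red] = (1/2)^10, and likewise for blue, so P[monochromatic] = 2·(1/2)^10 = 2^{1 − 10} = 1/512.
Summing: E[X] = C(39, 5) · 2^{1 − 10} = 575757 · 1/512 = 575757/512.
Numerically: E[X] ≈ 1124.52539.

E[X] = C(39,5)·2^(1−C(5,2)) = 575757/512 ≈ 1124.52539.


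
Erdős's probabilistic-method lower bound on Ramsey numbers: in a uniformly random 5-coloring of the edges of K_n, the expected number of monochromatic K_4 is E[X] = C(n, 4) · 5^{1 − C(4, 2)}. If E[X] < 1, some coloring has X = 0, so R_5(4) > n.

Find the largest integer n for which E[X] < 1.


We need C(n, 4) · 5^{1 − 6} < 1, i.e. C(n, 4) < 5^{6 − 1} = 3125.
Check values of n near the boundary:
  n = 15: C(15, 4) = 1365; 1365 < 3125? YES
  n = 16: C(16, 4) = 1820; 1820 < 3125? YES
  n = 17: C(17, 4) = 2380; 2380 < 3125? YES
  n = 18: C(18, 4) = 3060; 3060 < 3125? YES
  n = 19: C(19, 4) = 3876; 3876 < 3125? NO
  n = 20: C(20, 4) = 4845; 4845 < 3125? NO
  n = 21: C(21, 4) = 5985; 5985 < 3125? NO
The largest n with C(n, 4) < 3125 is n = 18 (where E[X] = 612/625 ≈ 0.979). Hence R_5(4) > 18, i.e. R_5(4) ≥ 19.

Largest n = 18; hence R_5(4) > 18.


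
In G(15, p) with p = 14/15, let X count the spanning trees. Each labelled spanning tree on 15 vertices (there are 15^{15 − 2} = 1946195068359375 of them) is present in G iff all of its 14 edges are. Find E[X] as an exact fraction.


K_15 has 15^{15 − 2} = 1946195068359375 labelled spanning trees.
For each such spanning tree H, let X_H = 1 if all 14 edges of H are present in G. Then P[X_H = 1] = p^{14} = (14/15)^{14} = 11112006825558016/29192926025390625.
By linearity of expectation: E[X] = Σ_H E[X_H] = 1946195068359375 · p^{14} = 1946195068359375 · 11112006825558016/29192926025390625 = 11112006825558016/15.
Numerically: E[X] ≈ 7.408e+14.

E[X] = 1946195068359375 · (14/15)^{14} = 11112006825558016/15 ≈ 7.408e+14.


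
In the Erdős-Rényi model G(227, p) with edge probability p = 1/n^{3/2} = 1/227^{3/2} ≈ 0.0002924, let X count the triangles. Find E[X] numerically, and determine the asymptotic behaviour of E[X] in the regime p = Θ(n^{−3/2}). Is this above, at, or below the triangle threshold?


Number of potential triangles: C(227, 3) = 1923825.
Each occurs with probability p³ ≈ (0.0002924)³ ≈ 2.499676e-11.
By linearity: E[X] = C(227, 3)·p³ ≈ 1923825 · 2.499676e-11 ≈ 0.0000.
Since α = 3/2 > 1, p = c/n^{3/2} = o(1/n) is below the triangle threshold p ~ 1/n. Asymptotically E[X] ~ (c³/6)·n^{3(1−α)} = (1³/6)·n^{-1.5} → 0, so by Markov's inequality G has no triangles w.h.p.

E[X] ≈ 0.0000; in regime p = Θ(1/n^{3/2}) E[X] tends to 0 (below the triangle threshold p ~ 1/n).


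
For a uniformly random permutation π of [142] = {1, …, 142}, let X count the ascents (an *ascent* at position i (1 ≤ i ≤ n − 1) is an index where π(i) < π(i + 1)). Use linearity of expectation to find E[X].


Write X = Σ X_I over i = 1, …, 141, with X_I the indicator of one ascent.
There are 141 indicators.
For each fixed i, the pair (π(i), π(i+1)) is a uniformly random ordered pair of distinct values from {1, …, 142}; by symmetry P[π(i) < π(i+1)] = 1/2.
By linearity: E[X] = 141 · (1/2) = (142 − 1) · (1/2) = 141/2 ≈ 70.5000.

E[X] = 141/2 = 70.5000.


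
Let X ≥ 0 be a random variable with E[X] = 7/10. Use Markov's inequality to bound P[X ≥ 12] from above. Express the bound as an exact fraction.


μ = E[X] = 7/10, a = 12.
Markov: P[X ≥ 12] ≤ μ/a = (7/10)/12 = 7/120.
Numerically: ≈ 0.058333.
(Since a = 12 > μ = 0.700000, the bound 7/120 is < 1 and informative.)

P[X ≥ 12] ≤ 7/120 ≈ 0.058333.


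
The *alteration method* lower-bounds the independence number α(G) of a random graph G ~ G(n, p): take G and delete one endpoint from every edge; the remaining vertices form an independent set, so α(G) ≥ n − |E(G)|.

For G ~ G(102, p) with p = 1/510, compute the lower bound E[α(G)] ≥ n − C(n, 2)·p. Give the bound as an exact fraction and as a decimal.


E[|E(G)|] = C(102, 2)·p = 5151 · (1/510) = 101/10.
E[α(G)] ≥ n − E[|E(G)|] = 102 − 101/10 = 919/10.
Numerically: ≈ 91.90000.
(This is only a lower bound; the true E[α(G)] may be larger.)

E[α(G)] ≥ 919/10 ≈ 91.90000.


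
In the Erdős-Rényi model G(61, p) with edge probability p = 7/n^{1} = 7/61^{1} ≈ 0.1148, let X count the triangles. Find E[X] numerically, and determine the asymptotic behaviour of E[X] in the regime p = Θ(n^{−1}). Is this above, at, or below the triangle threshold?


Number of potential triangles: C(61, 3) = 35990.
Each occurs with probability p³ ≈ (0.1148)³ ≈ 1.511140e-03.
By linearity: E[X] = C(61, 3)·p³ ≈ 35990 · 1.511140e-03 ≈ 54.3859.
Here α = 1, so p = 7/n is exactly at the triangle threshold p ~ 1/n. Asymptotically E[X] → c³/6 = 7³/6 = 343/6 ≈ 57.1667, a bounded constant. In this regime the triangle count is asymptotically Poisson(c³/6).

E[X] ≈ 54.3859; in regime p = Θ(1/n^{1}) E[X] stays bounded (at the triangle threshold p ~ 1/n).


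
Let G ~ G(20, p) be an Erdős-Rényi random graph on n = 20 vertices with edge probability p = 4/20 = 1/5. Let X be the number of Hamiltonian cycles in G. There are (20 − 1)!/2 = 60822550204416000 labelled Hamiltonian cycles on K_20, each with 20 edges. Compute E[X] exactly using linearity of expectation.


K_20 has (20 − 1)!/2 = 60822550204416000 labelled Hamiltonian cycles.
For each such Hamiltonian cycle H, let X_H = 1 if all 20 edges of H are present in G. Then P[X_H = 1] = p^{20} = (1/5)^{20} = 1/95367431640625.
By linearity: E[X] = Σ_H E[X_H] = 60822550204416000 · p^{20} = 60822550204416000 · 1/95367431640625 = 486580401635328/762939453125.
Numerically: E[X] ≈ 637.8.

E[X] = 60822550204416000 · (1/5)^{20} = 486580401635328/762939453125 ≈ 637.8.


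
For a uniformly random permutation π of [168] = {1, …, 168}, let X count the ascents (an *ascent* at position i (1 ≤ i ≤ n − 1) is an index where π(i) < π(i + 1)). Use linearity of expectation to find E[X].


Write X = Σ X_I over i = 1, …, 167, with X_I the indicator of one ascent.
There are 167 indicators.
For each fixed i, the pair (π(i), π(i+1)) is a uniformly random ordered pair of distinct values from {1, …, 168}; by symmetry P[π(i) < π(i+1)] = 1/2.
By linearity: E[X] = 167 · (1/2) = (168 − 1) · (1/2) = 167/2 ≈ 83.5000.

E[X] = 167/2 = 83.5000.


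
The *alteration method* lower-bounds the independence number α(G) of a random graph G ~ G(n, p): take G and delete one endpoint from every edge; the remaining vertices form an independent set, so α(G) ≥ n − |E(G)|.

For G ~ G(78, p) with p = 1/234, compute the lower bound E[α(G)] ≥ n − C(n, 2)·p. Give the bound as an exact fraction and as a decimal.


E[|E(G)|] = C(78, 2)·p = 3003 · (1/234) = 77/6.
E[α(G)] ≥ n − E[|E(G)|] = 78 − 77/6 = 391/6.
Numerically: ≈ 65.1667.
(This is only a lower bound; the true E[α(G)] may be larger.)

E[α(G)] ≥ 391/6 ≈ 65.1667.


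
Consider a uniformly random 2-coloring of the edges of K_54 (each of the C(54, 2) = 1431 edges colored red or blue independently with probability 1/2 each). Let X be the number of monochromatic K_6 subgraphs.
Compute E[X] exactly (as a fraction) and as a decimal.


Let X = Σ_S X_S over the C(54, 6) = 25827165 subsets S of size 6, where X_S = 1 if the K_6 on S is monochromatic.
For a fixed S, the K_6 on S has C(6, 2) = 15 edges. P[all 15 edges red] = (1/2)^15, and likewise for blue, so P[monochromatic] = 2·(1/2)^15 = 2^{1 − 15} = 1/16384.
By linearity of expectation: E[X] = C(54, 6) · 2^{1 − 15} = 25827165 · 1/16384 = 25827165/16384.
Numerically: E[X] ≈ 1576.365.

E[X] = C(54,6)·2^(1−C(6,2)) = 25827165/16384 ≈ 1576.365.


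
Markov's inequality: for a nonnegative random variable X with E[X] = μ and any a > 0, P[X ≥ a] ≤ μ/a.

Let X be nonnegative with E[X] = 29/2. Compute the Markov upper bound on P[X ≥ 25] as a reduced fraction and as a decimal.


μ = E[X] = 29/2, a = 25.
Markov: P[X ≥ 25] ≤ μ/a = (29/2)/25 = 29/50.
Numerically: ≈ 0.5800.
(Since a = 25 > μ = 14.5000, the bound 29/50 is < 1 and informative.)

P[X ≥ 25] ≤ 29/50 ≈ 0.5800.


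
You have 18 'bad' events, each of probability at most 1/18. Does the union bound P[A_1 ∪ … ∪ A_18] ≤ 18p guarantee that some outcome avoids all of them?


Union bound: P[∪_{i=1}^{18} A_i] ≤ Σ_i P[A_i] ≤ 18·p = 18·(1/18) = 1.
Numerically: 1 ≈ 1.000.
Is 1 < 1? NO.
Since the bound 1 is ≥ 1, the union bound is uninformative here; it does NOT by itself certify existence.

18·p = 1 ≈ 1.000; existence NOT certified by the union bound.


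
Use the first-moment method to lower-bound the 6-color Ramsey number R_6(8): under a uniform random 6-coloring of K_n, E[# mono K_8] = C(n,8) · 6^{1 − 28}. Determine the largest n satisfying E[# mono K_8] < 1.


We need C(n, 8) · 6^{1 − 28} < 1, i.e. C(n, 8) < 6^{28 − 1} = 1023490369077469249536.
Check values of n near the boundary:
  n = 1594: C(1594, 8) = 1015652773590544255167; 1015652773590544255167 < 1023490369077469249536? YES
  n = 1595: C(1595, 8) = 1020772636343363633895; 1020772636343363633895 < 1023490369077469249536? YES
  n = 1596: C(1596, 8) = 1025915067760710553965; 1025915067760710553965 < 1023490369077469249536? NO
  n = 1597: C(1597, 8) = 1031080153060953275445; 1031080153060953275445 < 1023490369077469249536? NO
The largest n with C(n, 8) < 1023490369077469249536 is n = 1595 (where E[X] = 113419181815929292655/113721152119718805504 ≈ 0.9973). Hence R_6(8) > 1595, i.e. R_6(8) ≥ 1596.

Largest n = 1595; hence R_6(8) > 1595.


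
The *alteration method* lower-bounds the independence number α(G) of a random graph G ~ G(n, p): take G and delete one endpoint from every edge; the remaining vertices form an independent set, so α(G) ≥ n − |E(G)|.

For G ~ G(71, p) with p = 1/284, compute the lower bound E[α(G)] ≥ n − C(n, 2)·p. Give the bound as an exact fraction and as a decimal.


E[|E(G)|] = C(71, 2)·p = 2485 · (1/284) = 35/4.
E[α(G)] ≥ n − E[|E(G)|] = 71 − 35/4 = 249/4.
Numerically: ≈ 62.2500.
(This is only a lower bound; the true E[α(G)] may be larger.)

E[α(G)] ≥ 249/4 ≈ 62.2500.


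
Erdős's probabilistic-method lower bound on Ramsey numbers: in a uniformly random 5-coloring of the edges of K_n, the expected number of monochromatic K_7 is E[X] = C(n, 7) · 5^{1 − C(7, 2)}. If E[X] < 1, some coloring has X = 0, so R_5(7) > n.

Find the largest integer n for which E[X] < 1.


We need C(n, 7) · 5^{1 − 21} < 1, i.e. C(n, 7) < 5^{21 − 1} = 95367431640625.
Check values of n near the boundary:
  n = 333: C(333, 7) = 84549532139028; 84549532139028 < 95367431640625? YES
  n = 334: C(334, 7) = 86359460961576; 86359460961576 < 95367431640625? YES
  n = 335: C(335, 7) = 88202498238195; 88202498238195 < 95367431640625? YES
  n = 336: C(336, 7) = 90079147136880; 90079147136880 < 95367431640625? YES
  n = 337: C(337, 7) = 91989916924632; 91989916924632 < 95367431640625? YES
  n = 338: C(338, 7) = 93935323022736; 93935323022736 < 95367431640625? YES
  n = 339: C(339, 7) = 95915887062372; 95915887062372 < 95367431640625? NO
  n = 340: C(340, 7) = 97932136940560; 97932136940560 < 95367431640625? NO
  n = 341: C(341, 7) = 99984606876440; 99984606876440 < 95367431640625? NO
The largest n with C(n, 7) < 95367431640625 is n = 338 (where E[X] = 93935323022736/95367431640625 ≈ 0.984983). Hence R_5(7) > 338, i.e. R_5(7) ≥ 339.

Largest n = 338; hence R_5(7) > 338.


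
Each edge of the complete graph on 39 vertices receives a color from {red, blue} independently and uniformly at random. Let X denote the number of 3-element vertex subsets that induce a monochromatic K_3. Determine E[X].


Let X = Σ_S X_S over the C(39, 3) = 9139 subsets S of size 3, where X_S = 1 if the K_3 on S is monochromatic.
For a fixed S, the K_3 on S has C(3, 2) = 3 edges. P[all 3 edges red] = (1/2)^3, and likewise for blue, so P[monochromatic] = 2·(1/2)^3 = 2^{1 − 3} = 1/4.
Summing: E[X] = C(39, 3) · 2^{1 − 3} = 9139 · 1/4 = 9139/4.
Numerically: E[X] ≈ 2284.750.

E[X] = C(39,3)·2^(1−C(3,2)) = 9139/4 ≈ 2284.750.


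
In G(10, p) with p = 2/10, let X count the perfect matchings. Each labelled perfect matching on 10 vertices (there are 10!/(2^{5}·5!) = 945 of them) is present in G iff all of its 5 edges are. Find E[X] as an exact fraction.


K_10 has 10!/(2^{5}·5!) = 945 labelled perfect matchings.
For each such perfect matching H, let X_H = 1 if all 5 edges of H are present in G. Then P[X_H = 1] = p^{5} = (1/5)^{5} = 1/3125.
By linearity: E[X] = Σ_H E[X_H] = 945 · p^{5} = 945 · 1/3125 = 189/625.
Numerically: E[X] ≈ 0.3024.

E[X] = 945 · (1/5)^{5} = 189/625 ≈ 0.3024.


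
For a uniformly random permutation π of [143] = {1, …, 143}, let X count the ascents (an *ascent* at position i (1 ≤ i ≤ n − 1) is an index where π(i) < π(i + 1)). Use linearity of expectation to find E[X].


Write X = Σ X_I over i = 1, …, 142, with X_I the indicator of one ascent.
There are 142 indicators.
For each fixed i, the pair (π(i), π(i+1)) is a uniformly random ordered pair of distinct values from {1, …, 143}; by symmetry P[π(i) < π(i+1)] = 1/2.
By linearity: E[X] = 142 · (1/2) = (143 − 1) · (1/2) = 71 ≈ 71.00000.

E[X] = 71 = 71.00000.


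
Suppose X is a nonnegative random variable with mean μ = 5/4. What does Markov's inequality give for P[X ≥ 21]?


μ = E[X] = 5/4, a = 21.
Markov: P[X ≥ 21] ≤ μ/a = (5/4)/21 = 5/84.
Numerically: ≈ 0.0595.
(Since a = 21 > μ = 1.2500, the bound 5/84 is < 1 and informative.)

P[X ≥ 21] ≤ 5/84 ≈ 0.0595.


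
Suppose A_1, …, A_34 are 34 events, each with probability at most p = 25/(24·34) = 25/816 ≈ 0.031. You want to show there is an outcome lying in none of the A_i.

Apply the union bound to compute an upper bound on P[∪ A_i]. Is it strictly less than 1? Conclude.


Union bound: P[∪_{i=1}^{34} A_i] ≤ Σ_i P[A_i] ≤ 34·p = 34·(25/816) = 25/24.
Numerically: 25/24 ≈ 1.042.
Is 25/24 < 1? NO.
Since the bound 25/24 is ≥ 1, the union bound is uninformative here; it does NOT by itself certify existence.

34·p = 25/24 ≈ 1.042; existence NOT certified by the union bound.


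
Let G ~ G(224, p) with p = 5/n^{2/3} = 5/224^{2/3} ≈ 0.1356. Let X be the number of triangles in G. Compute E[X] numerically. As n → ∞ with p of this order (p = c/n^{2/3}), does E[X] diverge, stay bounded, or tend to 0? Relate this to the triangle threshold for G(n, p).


Number of potential triangles: C(224, 3) = 1848224.
Each occurs with probability p³ ≈ (0.1356)³ ≈ 2.491231e-03.
By linearity: E[X] = C(224, 3)·p³ ≈ 1848224 · 2.491231e-03 ≈ 4604.3527.
Since α = 2/3 < 1, p = c/n^{2/3} ≫ 1/n is above the triangle threshold p ~ 1/n. Asymptotically E[X] ~ (c³/6)·n^{3(1−α)} = (5³/6)·n^{1} → ∞; triangles are abundant w.h.p.

E[X] ≈ 4604.3527; in regime p = Θ(1/n^{2/3}) E[X] diverges (above the triangle threshold p ~ 1/n).


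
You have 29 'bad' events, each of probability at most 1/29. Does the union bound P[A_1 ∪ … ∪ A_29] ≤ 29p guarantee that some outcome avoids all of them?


Union bound: P[∪_{i=1}^{29} A_i] ≤ Σ_i P[A_i] ≤ 29·p = 29·(1/29) = 1.
Numerically: 1 ≈ 1.000.
Is 1 < 1? NO.
Since the bound 1 is ≥ 1, the union bound is uninformative here; it does NOT by itself certify existence.

29·p = 1 ≈ 1.000; existence NOT certified by the union bound.


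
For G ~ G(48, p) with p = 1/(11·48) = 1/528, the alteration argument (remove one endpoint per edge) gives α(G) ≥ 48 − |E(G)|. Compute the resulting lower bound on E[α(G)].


E[|E(G)|] = C(48, 2)·p = 1128 · (1/528) = 47/22.
E[α(G)] ≥ n − E[|E(G)|] = 48 − 47/22 = 1009/22.
Numerically: ≈ 45.864.
(This is only a lower bound; the true E[α(G)] may be larger.)

E[α(G)] ≥ 1009/22 ≈ 45.864.


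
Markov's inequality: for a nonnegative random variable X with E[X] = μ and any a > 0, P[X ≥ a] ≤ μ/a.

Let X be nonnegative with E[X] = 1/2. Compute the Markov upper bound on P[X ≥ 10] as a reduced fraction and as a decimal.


μ = E[X] = 1/2, a = 10.
Markov: P[X ≥ 10] ≤ μ/a = (1/2)/10 = 1/20.
Numerically: ≈ 0.050000.
(Since a = 10 > μ = 0.500000, the bound 1/20 is < 1 and informative.)

P[X ≥ 10] ≤ 1/20 ≈ 0.050000.


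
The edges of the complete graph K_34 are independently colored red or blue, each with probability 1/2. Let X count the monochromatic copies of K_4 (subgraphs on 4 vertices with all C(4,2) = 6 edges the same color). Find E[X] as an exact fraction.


Let X = Σ_S X_S over the C(34, 4) = 46376 subsets S of size 4, where X_S = 1 if the K_4 on S is monochromatic.
For a fixed S, the K_4 on S has C(4, 2) = 6 edges. P[all 6 edges red] = (1/2)^6, and likewise for blue, so P[monochromatic] = 2·(1/2)^6 = 2^{1 − 6} = 1/32.
By linearity of expectation: E[X] = C(34, 4) · 2^{1 − 6} = 46376 · 1/32 = 5797/4.
Numerically: E[X] ≈ 1449.25000.

E[X] = C(34,4)·2^(1−C(4,2)) = 5797/4 ≈ 1449.25000.


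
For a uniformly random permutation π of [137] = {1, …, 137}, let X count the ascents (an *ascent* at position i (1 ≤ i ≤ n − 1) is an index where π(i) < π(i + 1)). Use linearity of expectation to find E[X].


Write X = Σ X_I over i = 1, …, 136, with X_I the indicator of one ascent.
There are 136 indicators.
For each fixed i, the pair (π(i), π(i+1)) is a uniformly random ordered pair of distinct values from {1, …, 137}; by symmetry P[π(i) < π(i+1)] = 1/2.
By linearity: E[X] = 136 · (1/2) = (137 − 1) · (1/2) = 68 ≈ 68.0000.

E[X] = 68 = 68.0000.


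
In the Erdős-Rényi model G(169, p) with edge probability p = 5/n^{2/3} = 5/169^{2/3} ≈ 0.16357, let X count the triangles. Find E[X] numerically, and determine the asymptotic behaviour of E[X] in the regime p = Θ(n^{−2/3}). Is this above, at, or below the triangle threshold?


Number of potential triangles: C(169, 3) = 790244.
Each occurs with probability p³ ≈ (0.16357)³ ≈ 4.3765975e-03.
By linearity: E[X] = C(169, 3)·p³ ≈ 790244 · 4.3765975e-03 ≈ 3458.57988.
Since α = 2/3 < 1, p = c/n^{2/3} ≫ 1/n is above the triangle threshold p ~ 1/n. Asymptotically E[X] ~ (c³/6)·n^{3(1−α)} = (5³/6)·n^{1} → ∞; triangles are abundant w.h.p.

E[X] ≈ 3458.57988; in regime p = Θ(1/n^{2/3}) E[X] diverges (above the triangle threshold p ~ 1/n).


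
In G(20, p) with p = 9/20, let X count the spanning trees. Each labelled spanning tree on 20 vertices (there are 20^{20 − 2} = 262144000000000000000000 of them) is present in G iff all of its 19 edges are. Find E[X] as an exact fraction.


K_20 has 20^{20 − 2} = 262144000000000000000000 labelled spanning trees.
For each such spanning tree H, let X_H = 1 if all 19 edges of H are present in G. Then P[X_H = 1] = p^{19} = (9/20)^{19} = 1350851717672992089/5242880000000000000000000.
By linearity of expectation: E[X] = Σ_H E[X_H] = 262144000000000000000000 · p^{19} = 262144000000000000000000 · 1350851717672992089/5242880000000000000000000 = 1350851717672992089/20.
Numerically: E[X] ≈ 6.75426e+16.

E[X] = 262144000000000000000000 · (9/20)^{19} = 1350851717672992089/20 ≈ 6.75426e+16.


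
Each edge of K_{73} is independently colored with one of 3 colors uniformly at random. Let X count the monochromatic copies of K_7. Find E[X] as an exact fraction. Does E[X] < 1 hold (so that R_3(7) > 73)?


E[X] = C(73, 7) · 3^{1 − 21} = 1629348612 · 3^{−20} = 1629348612/3486784401.
As a reduced fraction: E[X] = 543116204/1162261467 ≈ 0.46729.
Is E[X] < 1? YES.
Since E[X] < 1, there exists a 3-coloring of K_{73} with no monochromatic K_7; hence R_3(7) > 73.

E[X] = 543116204/1162261467 ≈ 0.46729; E[X] < 1, so R_3(7) > 73.


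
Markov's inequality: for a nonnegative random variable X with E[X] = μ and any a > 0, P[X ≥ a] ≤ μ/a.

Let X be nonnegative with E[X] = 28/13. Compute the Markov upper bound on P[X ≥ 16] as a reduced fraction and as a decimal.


μ = E[X] = 28/13, a = 16.
Markov: P[X ≥ 16] ≤ μ/a = (28/13)/16 = 7/52.
Numerically: ≈ 0.134615.
(Since a = 16 > μ = 2.153846, the bound 7/52 is < 1 and informative.)

P[X ≥ 16] ≤ 7/52 ≈ 0.134615.


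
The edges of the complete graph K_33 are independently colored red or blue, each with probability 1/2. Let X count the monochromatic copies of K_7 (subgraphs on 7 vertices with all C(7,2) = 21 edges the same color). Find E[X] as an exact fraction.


Let X = Σ_S X_S over the C(33, 7) = 4272048 subsets S of size 7, where X_S = 1 if the K_7 on S is monochromatic.
For a fixed S, the K_7 on S has C(7, 2) = 21 edges. P[all 21 edges red] = (1/2)^21, and likewise for blue, so P[monochromatic] = 2·(1/2)^21 = 2^{1 − 21} = 1/1048576.
By linearity of expectation: E[X] = C(33, 7) · 2^{1 − 21} = 4272048 · 1/1048576 = 267003/65536.
Numerically: E[X] ≈ 4.074142.

E[X] = C(33,7)·2^(1−C(7,2)) = 267003/65536 ≈ 4.074142.


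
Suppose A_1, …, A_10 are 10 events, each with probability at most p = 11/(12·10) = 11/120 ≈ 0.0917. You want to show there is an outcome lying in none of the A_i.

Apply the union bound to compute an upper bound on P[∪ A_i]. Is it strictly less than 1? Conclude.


Union bound: P[∪_{i=1}^{10} A_i] ≤ Σ_i P[A_i] ≤ 10·p = 10·(11/120) = 11/12.
Numerically: 11/12 ≈ 0.9167.
Is 11/12 < 1? YES.
Since P[∪ A_i] ≤ 11/12 < 1, the complement has P[∩ A_i^c] ≥ 1 − 11/12 = 1/12 > 0, so some outcome avoids every A_i.

10·p = 11/12 ≈ 0.9167; existence CERTIFIED by the union bound.


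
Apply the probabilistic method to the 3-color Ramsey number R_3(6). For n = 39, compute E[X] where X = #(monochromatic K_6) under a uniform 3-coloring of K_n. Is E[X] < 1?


E[X] = C(39, 6) · 3^{1 − 15} = 3262623 · 3^{−14} = 3262623/4782969.
As a reduced fraction: E[X] = 1087541/1594323 ≈ 0.682.
Is E[X] < 1? YES.
Since E[X] < 1, there exists a 3-coloring of K_{39} with no monochromatic K_6; hence R_3(6) > 39.

E[X] = 1087541/1594323 ≈ 0.682; E[X] < 1, so R_3(6) > 39.


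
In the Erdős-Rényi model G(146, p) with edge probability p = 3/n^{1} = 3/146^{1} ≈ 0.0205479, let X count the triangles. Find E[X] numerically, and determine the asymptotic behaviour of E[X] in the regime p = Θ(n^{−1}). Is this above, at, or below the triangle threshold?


Number of potential triangles: C(146, 3) = 508080.
Each occurs with probability p³ ≈ (0.0205479)³ ≈ 8.67571340e-06.
By linearity: E[X] = C(146, 3)·p³ ≈ 508080 · 8.67571340e-06 ≈ 4.407956.
Here α = 1, so p = 3/n is exactly at the triangle threshold p ~ 1/n. Asymptotically E[X] → c³/6 = 3³/6 = 9/2 ≈ 4.500000, a bounded constant. In this regime the triangle count is asymptotically Poisson(c³/6).

E[X] ≈ 4.407956; in regime p = Θ(1/n^{1}) E[X] stays bounded (at the triangle threshold p ~ 1/n).
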